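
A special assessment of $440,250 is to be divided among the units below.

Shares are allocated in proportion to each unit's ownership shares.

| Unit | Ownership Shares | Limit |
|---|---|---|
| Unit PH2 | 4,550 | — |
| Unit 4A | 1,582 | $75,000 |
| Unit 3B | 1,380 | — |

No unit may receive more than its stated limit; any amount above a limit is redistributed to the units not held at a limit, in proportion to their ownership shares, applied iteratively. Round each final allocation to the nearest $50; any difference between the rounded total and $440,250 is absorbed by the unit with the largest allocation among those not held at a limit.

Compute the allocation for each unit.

Total ownership shares = 7,512.
Pro-rata shares before constraints: Unit PH2 266,658.35; Unit 4A 92,715.06; Unit 3B 80,876.60.
Held at cap: Unit 4A ($75,000); residual $365,250 reallocated over remaining ownership shares 5,930.
Remaining shares: Unit PH2 280,250.84 → $280,250; Unit 3B 84,999.16 → $85,000.

Unit PH2: $280,250 | Unit 4A: $75,000 | Unit 3B: $85,000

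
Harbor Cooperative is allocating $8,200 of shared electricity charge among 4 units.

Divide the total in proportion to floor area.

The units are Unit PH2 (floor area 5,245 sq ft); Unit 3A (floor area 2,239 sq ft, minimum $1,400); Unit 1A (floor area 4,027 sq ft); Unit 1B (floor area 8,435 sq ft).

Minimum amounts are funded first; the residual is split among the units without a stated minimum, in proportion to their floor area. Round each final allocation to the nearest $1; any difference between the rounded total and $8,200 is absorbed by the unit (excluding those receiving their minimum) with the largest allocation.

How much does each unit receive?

Minimums first: Unit 3A $1,400. Remaining pool $6,800.
Remaining pool split over remaining floor area 17,707: Unit PH2 2,014.23 → $2,014; Unit 1A 1,546.48 → $1,546; Unit 1B 3,239.28 → $3,239.
Rounding difference +$1 applied to Unit 1B → $3,240.

Unit PH2: $2,014 | Unit 3A: $1,400 | Unit 1A: $1,546 | Unit 1B: $3,240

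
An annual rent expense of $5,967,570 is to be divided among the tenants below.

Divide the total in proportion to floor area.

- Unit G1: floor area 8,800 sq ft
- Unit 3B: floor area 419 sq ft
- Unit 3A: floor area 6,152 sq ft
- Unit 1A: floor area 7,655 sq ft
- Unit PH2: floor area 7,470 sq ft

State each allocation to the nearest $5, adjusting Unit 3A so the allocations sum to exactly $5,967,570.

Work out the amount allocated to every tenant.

Unit G1: $1,722,015; Unit 3B: $81,990; Unit 3A: $1,203,850; Unit 1A: $1,497,960; Unit PH2: $1,461,755

Total floor area = 30,496.
Unrounded shares: Unit G1 8,800/30,496 × $5,967,570 = 1,722,016.53; Unit 3B 419/30,496 × $5,967,570 = 81,991.47; Unit 3A 6,152/30,496 × $5,967,570 = 1,203,846.10; Unit 1A 7,655/30,496 × $5,967,570 = 1,497,958.69; Unit PH2 7,470/30,496 × $5,967,570 = 1,461,757.21.
After rounding ($5): Unit G1 $1,722,015; Unit 3B $81,990; Unit 3A $1,203,845; Unit 1A $1,497,960; Unit PH2 $1,461,755. Sum = $5,967,565.
Difference $5,967,570 − $5,967,565 = +$5 applied to Unit 3A: Unit 3A becomes $1,203,850.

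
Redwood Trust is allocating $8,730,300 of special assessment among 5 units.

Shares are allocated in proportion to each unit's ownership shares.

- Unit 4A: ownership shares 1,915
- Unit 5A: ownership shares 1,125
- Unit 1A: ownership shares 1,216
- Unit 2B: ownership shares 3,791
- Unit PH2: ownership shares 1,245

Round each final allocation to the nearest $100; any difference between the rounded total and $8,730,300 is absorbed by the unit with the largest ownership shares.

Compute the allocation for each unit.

Total ownership shares = 9,292.
Proportional shares: Unit 4A 1,915/9,292 × $8,730,300 = 1,799,238.54; Unit 5A 1,125/9,292 × $8,730,300 = 1,056,993.92; Unit 1A 1,216/9,292 × $8,730,300 = 1,142,492.98; Unit 2B 3,791/9,292 × $8,730,300 = 3,561,834.62; Unit PH2 1,245/9,292 × $8,730,300 = 1,169,739.94.
At nearest $100: Unit 4A $1,799,200; Unit 5A $1,057,000; Unit 1A $1,142,500; Unit 2B $3,561,800; Unit PH2 $1,169,700. Sum = $8,730,200.
Difference $8,730,300 − $8,730,200 = +$100 applied to largest ownership shares (Unit 2B): Unit 2B becomes $3,561,900.

Unit 4A: $1,799,200; Unit 5A: $1,057,000; Unit 1A: $1,142,500; Unit 2B: $3,561,900; Unit PH2: $1,169,700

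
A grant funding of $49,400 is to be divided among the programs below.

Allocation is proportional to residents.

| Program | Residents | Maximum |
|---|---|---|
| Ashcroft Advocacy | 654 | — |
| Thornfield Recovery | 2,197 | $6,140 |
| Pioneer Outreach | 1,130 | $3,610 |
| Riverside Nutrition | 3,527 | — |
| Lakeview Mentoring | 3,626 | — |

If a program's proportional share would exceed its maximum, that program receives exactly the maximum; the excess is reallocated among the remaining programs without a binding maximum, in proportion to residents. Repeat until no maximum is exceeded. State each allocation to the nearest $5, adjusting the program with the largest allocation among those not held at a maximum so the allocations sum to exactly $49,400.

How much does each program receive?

Residents total: 11,134.
Proportional shares (ignoring caps): Ashcroft Advocacy 2,901.71; Thornfield Recovery 9,747.78; Pioneer Outreach 5,013.65; Riverside Nutrition 15,648.81; Lakeview Mentoring 16,088.05.
Cap binds for Thornfield Recovery ($6,140), Pioneer Outreach ($3,610); residual $39,650 reallocated over remaining residents 7,807.
Shares after redistribution: Ashcroft Advocacy 3,321.52 → $3,320; Riverside Nutrition 17,912.84 → $17,915; Lakeview Mentoring 18,415.64 → $18,415.

Ashcroft Advocacy: $3,320 · Thornfield Recovery: $6,140 · Pioneer Outreach: $3,610 · Riverside Nutrition: $17,915 · Lakeview Mentoring: $18,415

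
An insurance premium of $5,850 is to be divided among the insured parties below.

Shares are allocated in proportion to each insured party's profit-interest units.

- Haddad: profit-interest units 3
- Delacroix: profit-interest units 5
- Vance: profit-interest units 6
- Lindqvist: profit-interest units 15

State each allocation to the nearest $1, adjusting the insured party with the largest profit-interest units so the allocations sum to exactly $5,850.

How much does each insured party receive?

Haddad: $605; Delacroix: $1,009; Vance: $1,210; Lindqvist: $3,026

Combined profit-interest units = 3 + 5 + 6 + 15 = 29.
Proportional shares: Haddad 605.17; Delacroix 1,008.62; Vance 1,210.34; Lindqvist 3,025.86.
At nearest $1: Haddad $605; Delacroix $1,009; Vance $1,210; Lindqvist $3,026. Sum = $5,850.
No rounding difference to absorb.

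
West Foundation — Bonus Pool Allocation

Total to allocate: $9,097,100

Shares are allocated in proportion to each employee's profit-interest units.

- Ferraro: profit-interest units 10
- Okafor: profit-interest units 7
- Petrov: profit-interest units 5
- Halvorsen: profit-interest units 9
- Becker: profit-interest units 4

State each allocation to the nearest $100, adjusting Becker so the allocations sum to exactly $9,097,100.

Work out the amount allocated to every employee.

Ferraro: $2,599,200 · Okafor: $1,819,400 · Petrov: $1,299,600 · Halvorsen: $2,339,300 · Becker: $1,039,600

Total profit-interest units = 35.
Unrounded shares: Ferraro 10/35 × $9,097,100 = 2,599,171.43; Okafor 7/35 × $9,097,100 = 1,819,420.00; Petrov 5/35 × $9,097,100 = 1,299,585.71; Halvorsen 9/35 × $9,097,100 = 2,339,254.29; Becker 4/35 × $9,097,100 = 1,039,668.57.
After rounding ($100): Ferraro $2,599,200; Okafor $1,819,400; Petrov $1,299,600; Halvorsen $2,339,300; Becker $1,039,700. Sum = $9,097,200.
Difference $9,097,100 − $9,097,200 = −$100 applied to Becker: Becker becomes $1,039,600.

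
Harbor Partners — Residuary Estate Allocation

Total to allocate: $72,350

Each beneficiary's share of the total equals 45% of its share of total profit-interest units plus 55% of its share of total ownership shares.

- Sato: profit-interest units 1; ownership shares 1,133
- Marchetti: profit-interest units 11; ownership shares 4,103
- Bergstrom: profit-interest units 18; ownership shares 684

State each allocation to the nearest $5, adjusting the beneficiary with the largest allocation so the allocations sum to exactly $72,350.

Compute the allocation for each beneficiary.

Sato: $8,700 · Marchetti: $39,520 · Bergstrom: $24,130

Totals — profit-interest units 30, ownership shares 5,920.
Blended shares (45% profit-interest units + 55% ownership shares): Sato 0.1203; Marchetti 0.5462; Bergstrom 0.3335.
Raw shares: Sato 8,700.94; Marchetti 39,516.91; Bergstrom 24,132.15.
At nearest $5: Sato $8,700; Marchetti $39,515; Bergstrom $24,130. Sum = $72,345.
Difference $72,350 − $72,345 = +$5 applied to largest allocation (Marchetti): Marchetti becomes $39,520.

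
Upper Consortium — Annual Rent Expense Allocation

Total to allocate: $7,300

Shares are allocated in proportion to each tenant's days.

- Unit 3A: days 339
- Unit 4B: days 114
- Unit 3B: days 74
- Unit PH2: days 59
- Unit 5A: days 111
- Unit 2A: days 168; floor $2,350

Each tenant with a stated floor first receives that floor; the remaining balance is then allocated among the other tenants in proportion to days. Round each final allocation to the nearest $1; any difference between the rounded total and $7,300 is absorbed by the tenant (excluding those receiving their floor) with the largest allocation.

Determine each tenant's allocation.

Fund the minimums — Unit 2A $2,350. Remaining pool $4,950.
Remaining pool split over remaining days 697: Unit 3A 2,407.53 → $2,408; Unit 4B 809.61 → $810; Unit 3B 525.54 → $526; Unit PH2 419.01 → $419; Unit 5A 788.31 → $788.
Rounding difference −$1 applied to Unit 3A → $2,407.

Unit 3A: $2,407 · Unit 4B: $810 · Unit 3B: $526 · Unit PH2: $419 · Unit 5A: $788 · Unit 2A: $2,350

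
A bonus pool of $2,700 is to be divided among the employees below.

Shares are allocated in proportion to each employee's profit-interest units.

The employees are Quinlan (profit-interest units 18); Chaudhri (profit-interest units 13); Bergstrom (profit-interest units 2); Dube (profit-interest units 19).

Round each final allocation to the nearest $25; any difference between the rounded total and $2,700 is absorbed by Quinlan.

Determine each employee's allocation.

Combined profit-interest units = 52.
Pro-rata amounts: Quinlan 18/52 × $2,700 = 934.62; Chaudhri 13/52 × $2,700 = 675.00; Bergstrom 2/52 × $2,700 = 103.85; Dube 19/52 × $2,700 = 986.54.
Rounded to nearest $25: Quinlan $925; Chaudhri $675; Bergstrom $100; Dube $975. Sum = $2,675.
Difference $2,700 − $2,675 = +$25 applied to Quinlan: Quinlan becomes $950.

Quinlan: $950 | Chaudhri: $675 | Bergstrom: $100 | Dube: $975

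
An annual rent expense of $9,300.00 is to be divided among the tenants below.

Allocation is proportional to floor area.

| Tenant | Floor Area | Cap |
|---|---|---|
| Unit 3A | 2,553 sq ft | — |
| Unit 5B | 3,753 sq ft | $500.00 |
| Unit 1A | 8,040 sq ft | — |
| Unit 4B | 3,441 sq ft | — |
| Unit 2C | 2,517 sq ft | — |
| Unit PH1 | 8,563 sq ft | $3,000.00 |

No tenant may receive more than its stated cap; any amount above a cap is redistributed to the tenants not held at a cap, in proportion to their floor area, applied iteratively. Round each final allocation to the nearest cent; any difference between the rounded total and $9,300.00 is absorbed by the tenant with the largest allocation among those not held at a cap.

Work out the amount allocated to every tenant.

Unit 3A: $894.65 · Unit 5B: $500.00 · Unit 1A: $2,817.47 · Unit 4B: $1,205.84 · Unit 2C: $882.04 · Unit PH1: $3,000.00

Sum of floor area: 28,867.
Unconstrained shares: Unit 3A 822.4928; Unit 5B 1,209.0934; Unit 1A 2,590.2241; Unit 4B 1,108.5773; Unit 2C 810.8948; Unit PH1 2,758.7176.
Cap binds for Unit 5B ($500.00); remaining pool $8,800.00 reallocated over remaining floor area 25,114.
Cap binds for Unit PH1 ($3,000.00); remaining pool $5,800.00 reallocated over remaining floor area 16,551.
Redistributed shares: Unit 3A 894.6529 → $894.65; Unit 1A 2,817.4733 → $2,817.47; Unit 4B 1,205.8365 → $1,205.84; Unit 2C 882.0373 → $882.04.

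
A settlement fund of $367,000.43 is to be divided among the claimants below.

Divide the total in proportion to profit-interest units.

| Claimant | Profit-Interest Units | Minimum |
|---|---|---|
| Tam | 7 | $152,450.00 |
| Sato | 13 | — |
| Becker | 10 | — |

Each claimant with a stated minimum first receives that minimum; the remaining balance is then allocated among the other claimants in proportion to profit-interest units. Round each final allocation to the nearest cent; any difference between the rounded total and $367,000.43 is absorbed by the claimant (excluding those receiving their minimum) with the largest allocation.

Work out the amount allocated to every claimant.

Guaranteed amounts: Tam $152,450.00. Balance $214,550.43.
Balance split over remaining profit-interest units 23: Sato 121,267.6343 → $121,267.63; Becker 93,282.7957 → $93,282.80.

Tam: $152,450.00; Sato: $121,267.63; Becker: $93,282.80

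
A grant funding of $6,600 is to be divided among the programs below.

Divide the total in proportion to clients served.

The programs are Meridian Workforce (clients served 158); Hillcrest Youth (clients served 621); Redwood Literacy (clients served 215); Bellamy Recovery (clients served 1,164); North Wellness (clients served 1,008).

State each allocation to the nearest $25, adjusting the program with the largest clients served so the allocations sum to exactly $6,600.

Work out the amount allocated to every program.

Combined clients served = 158 + 621 + 215 + 1,164 + 1,008 = 3,166.
Unrounded shares: Meridian Workforce 329.37; Hillcrest Youth 1,294.57; Redwood Literacy 448.20; Bellamy Recovery 2,426.53; North Wellness 2,101.33.
Rounded to nearest $25: Meridian Workforce $325; Hillcrest Youth $1,300; Redwood Literacy $450; Bellamy Recovery $2,425; North Wellness $2,100. Sum = $6,600.
Rounded total matches; no reconciliation needed.

Meridian Workforce: $325; Hillcrest Youth: $1,300; Redwood Literacy: $450; Bellamy Recovery: $2,425; North Wellness: $2,100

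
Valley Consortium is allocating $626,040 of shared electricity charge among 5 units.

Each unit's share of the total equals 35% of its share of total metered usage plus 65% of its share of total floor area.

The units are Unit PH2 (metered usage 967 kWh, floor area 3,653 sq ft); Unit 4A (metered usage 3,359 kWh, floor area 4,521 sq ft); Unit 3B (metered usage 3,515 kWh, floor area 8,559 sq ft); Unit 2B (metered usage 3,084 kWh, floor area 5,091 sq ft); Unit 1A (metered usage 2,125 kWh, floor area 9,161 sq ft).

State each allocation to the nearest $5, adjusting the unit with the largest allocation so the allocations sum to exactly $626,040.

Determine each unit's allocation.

Totals — metered usage 13,050, floor area 30,985.
Composite weights (35% metered usage + 65% floor area): Unit PH2 0.1026; Unit 4A 0.1849; Unit 3B 0.2738; Unit 2B 0.1895; Unit 1A 0.2492.
Raw shares: Unit PH2 64,211.11; Unit 4A 115,773.06; Unit 3B 171,423.41; Unit 2B 118,641.53; Unit 1A 155,990.89.
After rounding ($5): Unit PH2 $64,210; Unit 4A $115,775; Unit 3B $171,425; Unit 2B $118,640; Unit 1A $155,990. Sum = $626,040.
Rounded total matches; no reconciliation needed.

Unit PH2: $64,210 | Unit 4A: $115,775 | Unit 3B: $171,425 | Unit 2B: $118,640 | Unit 1A: $155,990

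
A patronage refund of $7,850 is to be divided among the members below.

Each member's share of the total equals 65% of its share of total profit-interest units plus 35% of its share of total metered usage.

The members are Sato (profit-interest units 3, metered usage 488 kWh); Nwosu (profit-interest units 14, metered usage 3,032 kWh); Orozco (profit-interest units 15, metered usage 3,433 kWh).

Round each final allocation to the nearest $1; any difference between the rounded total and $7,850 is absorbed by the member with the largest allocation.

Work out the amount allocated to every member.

Sato: $671 | Nwosu: $3,430 | Orozco: $3,749

Totals — profit-interest units 32, metered usage 6,953.
Blended shares (65% profit-interest units + 35% metered usage): Sato 0.0855; Nwosu 0.4370; Orozco 0.4775.
Proportional shares: Sato 671.19; Nwosu 3,430.45; Orozco 3,748.36.
At nearest $1: Sato $671; Nwosu $3,430; Orozco $3,748. Sum = $7,849.
Difference $7,850 − $7,849 = +$1 applied to largest allocation (Orozco): Orozco becomes $3,749.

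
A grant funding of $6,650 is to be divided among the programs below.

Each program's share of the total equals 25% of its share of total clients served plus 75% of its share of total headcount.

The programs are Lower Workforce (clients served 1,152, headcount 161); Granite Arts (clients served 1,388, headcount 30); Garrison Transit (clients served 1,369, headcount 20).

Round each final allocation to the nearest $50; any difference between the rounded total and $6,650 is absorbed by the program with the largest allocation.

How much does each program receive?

Clients served total 3,909; headcount total 211.
Blended shares (25% clients served + 75% headcount): Lower Workforce 0.6460; Granite Arts 0.1954; Garrison Transit 0.1586.
Raw shares: Lower Workforce 4,295.57; Granite Arts 1,299.44; Garrison Transit 1,054.99.
After rounding ($50): Lower Workforce $4,300; Granite Arts $1,300; Garrison Transit $1,050. Sum = $6,650.
No rounding difference to absorb.

Lower Workforce: $4,300; Granite Arts: $1,300; Garrison Transit: $1,050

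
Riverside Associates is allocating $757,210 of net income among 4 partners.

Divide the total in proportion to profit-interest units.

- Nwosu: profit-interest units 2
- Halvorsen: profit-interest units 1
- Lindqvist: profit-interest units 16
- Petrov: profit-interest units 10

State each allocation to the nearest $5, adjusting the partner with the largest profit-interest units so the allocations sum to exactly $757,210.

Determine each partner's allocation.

Combined profit-interest units = 29.
Proportional shares: Nwosu 2/29 × $757,210 = 52,221.38; Halvorsen 1/29 × $757,210 = 26,110.69; Lindqvist 16/29 × $757,210 = 417,771.03; Petrov 10/29 × $757,210 = 261,106.90.
At nearest $5: Nwosu $52,220; Halvorsen $26,110; Lindqvist $417,770; Petrov $261,105. Sum = $757,205.
Difference $757,210 − $757,205 = +$5 applied to largest profit-interest units (Lindqvist): Lindqvist becomes $417,775.

Nwosu: $52,220 · Halvorsen: $26,110 · Lindqvist: $417,775 · Petrov: $261,105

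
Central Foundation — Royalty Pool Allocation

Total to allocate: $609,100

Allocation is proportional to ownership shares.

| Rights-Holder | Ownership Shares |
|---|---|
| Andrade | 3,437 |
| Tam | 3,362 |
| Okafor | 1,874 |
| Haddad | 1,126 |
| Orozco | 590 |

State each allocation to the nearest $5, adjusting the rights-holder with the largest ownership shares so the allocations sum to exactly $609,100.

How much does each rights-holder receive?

Combined ownership shares = 10,389.
Proportional shares: Andrade 3,437/10,389 × $609,100 = 201,508.97; Tam 3,362/10,389 × $609,100 = 197,111.77; Okafor 1,874/10,389 × $609,100 = 109,871.34; Haddad 1,126/10,389 × $609,100 = 66,016.61; Orozco 590/10,389 × $609,100 = 34,591.30.
After rounding ($5): Andrade $201,510; Tam $197,110; Okafor $109,870; Haddad $66,015; Orozco $34,590. Sum = $609,095.
Difference $609,100 − $609,095 = +$5 applied to largest ownership shares (Andrade): Andrade becomes $201,515.

Andrade: $201,515; Tam: $197,110; Okafor: $109,870; Haddad: $66,015; Orozco: $34,590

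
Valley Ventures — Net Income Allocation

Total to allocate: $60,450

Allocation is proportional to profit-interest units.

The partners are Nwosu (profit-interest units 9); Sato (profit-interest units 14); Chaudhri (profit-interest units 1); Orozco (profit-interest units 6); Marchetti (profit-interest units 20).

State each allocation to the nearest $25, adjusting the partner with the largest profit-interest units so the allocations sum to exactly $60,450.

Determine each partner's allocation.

Nwosu: $10,875; Sato: $16,925; Chaudhri: $1,200; Orozco: $7,250; Marchetti: $24,200

Combined profit-interest units = 50.
Raw shares: Nwosu 9/50 × $60,450 = 10,881.00; Sato 14/50 × $60,450 = 16,926.00; Chaudhri 1/50 × $60,450 = 1,209.00; Orozco 6/50 × $60,450 = 7,254.00; Marchetti 20/50 × $60,450 = 24,180.00.
After rounding ($25): Nwosu $10,875; Sato $16,925; Chaudhri $1,200; Orozco $7,250; Marchetti $24,175. Sum = $60,425.
Difference $60,450 − $60,425 = +$25 applied to largest profit-interest units (Marchetti): Marchetti becomes $24,200.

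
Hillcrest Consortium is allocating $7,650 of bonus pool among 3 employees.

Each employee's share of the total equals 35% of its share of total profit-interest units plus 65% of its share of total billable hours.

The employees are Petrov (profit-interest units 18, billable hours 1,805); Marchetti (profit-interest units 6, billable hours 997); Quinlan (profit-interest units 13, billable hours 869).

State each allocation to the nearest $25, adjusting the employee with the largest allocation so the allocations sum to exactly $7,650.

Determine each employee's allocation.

Petrov: $3,750 · Marchetti: $1,775 · Quinlan: $2,125

Profit-interest units total 37; billable hours total 3,671.
Combined weights (35% profit-interest units + 65% billable hours): Petrov 0.4899; Marchetti 0.2333; Quinlan 0.2768.
Unrounded shares: Petrov 3,747.50; Marchetti 1,784.66; Quinlan 2,117.83.
After rounding ($25): Petrov $3,750; Marchetti $1,775; Quinlan $2,125. Sum = $7,650.
Sum already equals the total — no adjustment.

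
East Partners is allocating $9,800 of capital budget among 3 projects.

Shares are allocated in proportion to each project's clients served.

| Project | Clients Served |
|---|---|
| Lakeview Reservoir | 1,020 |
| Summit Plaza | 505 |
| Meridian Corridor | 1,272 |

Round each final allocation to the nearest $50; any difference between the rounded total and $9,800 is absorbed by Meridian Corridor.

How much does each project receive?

Lakeview Reservoir: $3,550 · Summit Plaza: $1,750 · Meridian Corridor: $4,500

Total clients served = 2,797.
Pro-rata amounts: Lakeview Reservoir 1,020/2,797 × $9,800 = 3,573.83; Summit Plaza 505/2,797 × $9,800 = 1,769.40; Meridian Corridor 1,272/2,797 × $9,800 = 4,456.78.
After rounding ($50): Lakeview Reservoir $3,550; Summit Plaza $1,750; Meridian Corridor $4,450. Sum = $9,750.
Difference $9,800 − $9,750 = +$50 applied to Meridian Corridor: Meridian Corridor becomes $4,500.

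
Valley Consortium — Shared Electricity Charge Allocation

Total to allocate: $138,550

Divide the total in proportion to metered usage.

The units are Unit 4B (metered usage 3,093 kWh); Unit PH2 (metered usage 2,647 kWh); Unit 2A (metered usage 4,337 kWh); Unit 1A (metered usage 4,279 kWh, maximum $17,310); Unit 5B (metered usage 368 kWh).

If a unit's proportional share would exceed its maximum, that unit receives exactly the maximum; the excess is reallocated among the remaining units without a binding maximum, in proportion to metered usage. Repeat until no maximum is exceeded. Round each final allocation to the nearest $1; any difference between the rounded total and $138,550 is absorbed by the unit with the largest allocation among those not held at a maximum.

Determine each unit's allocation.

Unit 4B: $35,902 | Unit PH2: $30,725 | Unit 2A: $50,341 | Unit 1A: $17,310 | Unit 5B: $4,272

Metered usage total: 14,724.
Proportional shares (ignoring caps): Unit 4B 29,104.53; Unit PH2 24,907.76; Unit 2A 40,810.33; Unit 1A 40,264.56; Unit 5B 3,462.81.
Held at cap: Unit 1A ($17,310); balance $121,240 reallocated over remaining metered usage 10,445.
Redistributed shares: Unit 4B 35,901.90 → $35,902; Unit PH2 30,724.97 → $30,725; Unit 2A 50,341.59 → $50,342; Unit 5B 4,271.55 → $4,272.
Rounding difference −$1 applied to Unit 2A → $50,341.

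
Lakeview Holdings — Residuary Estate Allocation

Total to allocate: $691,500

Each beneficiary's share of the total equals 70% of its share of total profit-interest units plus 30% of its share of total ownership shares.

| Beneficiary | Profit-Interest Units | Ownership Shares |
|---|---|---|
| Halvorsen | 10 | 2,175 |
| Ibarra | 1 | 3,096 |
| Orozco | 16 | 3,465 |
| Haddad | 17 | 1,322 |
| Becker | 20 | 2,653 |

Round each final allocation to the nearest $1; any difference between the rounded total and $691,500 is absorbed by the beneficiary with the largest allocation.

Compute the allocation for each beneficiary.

Totals — profit-interest units 64, ownership shares 12,711.
Composite weights (70% profit-interest units + 30% ownership shares): Halvorsen 0.1607; Ibarra 0.0840; Orozco 0.2568; Haddad 0.2171; Becker 0.2814.
Pro-rata amounts: Halvorsen 111,129.92; Ibarra 58,091.58; Orozco 177,563.07; Haddad 150,151.495; Becker 194,563.94.
Rounded to nearest $1: Halvorsen $111,130; Ibarra $58,092; Orozco $177,563; Haddad $150,151; Becker $194,564. Sum = $691,500.
Rounded total matches; no reconciliation needed.

Halvorsen: $111,130 · Ibarra: $58,092 · Orozco: $177,563 · Haddad: $150,151 · Becker: $194,564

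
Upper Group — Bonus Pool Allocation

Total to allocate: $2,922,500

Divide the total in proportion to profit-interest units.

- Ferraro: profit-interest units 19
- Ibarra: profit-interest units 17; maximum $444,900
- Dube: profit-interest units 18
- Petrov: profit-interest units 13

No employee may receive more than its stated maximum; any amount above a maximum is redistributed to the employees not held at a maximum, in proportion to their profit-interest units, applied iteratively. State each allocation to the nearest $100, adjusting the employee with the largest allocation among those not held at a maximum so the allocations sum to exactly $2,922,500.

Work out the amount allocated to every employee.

Ferraro: $941,500 · Ibarra: $444,900 · Dube: $891,900 · Petrov: $644,200

Total profit-interest units = 67.
Unconstrained shares: Ferraro 828,768.66; Ibarra 741,529.85; Dube 785,149.25; Petrov 567,052.24.
Capped: Ibarra ($444,900); balance $2,477,600 reallocated over remaining profit-interest units 50.
Redistributed shares: Ferraro 941,488.00 → $941,500; Dube 891,936.00 → $891,900; Petrov 644,176.00 → $644,200.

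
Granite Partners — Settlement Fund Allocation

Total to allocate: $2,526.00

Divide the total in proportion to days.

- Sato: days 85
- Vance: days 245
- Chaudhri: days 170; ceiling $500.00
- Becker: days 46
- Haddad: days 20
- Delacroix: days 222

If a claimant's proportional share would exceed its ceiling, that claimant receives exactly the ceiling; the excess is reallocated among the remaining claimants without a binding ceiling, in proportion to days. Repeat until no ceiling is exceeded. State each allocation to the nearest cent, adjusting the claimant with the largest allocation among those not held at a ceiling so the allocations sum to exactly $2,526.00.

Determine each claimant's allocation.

Days total: 788.
Pro-rata shares before constraints: Sato 272.4746; Vance 785.3680; Chaudhri 544.9492; Becker 147.4569; Haddad 64.1117; Delacroix 711.6396.
Held at cap: Chaudhri ($500.00); residual $2,026.00 reallocated over remaining days 618.
Remaining shares: Sato 278.6570 → $278.66; Vance 803.1877 → $803.19; Becker 150.8026 → $150.80; Haddad 65.5663 → $65.57; Delacroix 727.7864 → $727.79.
Rounding difference −$0.01 applied to Vance → $803.18.

Sato: $278.66 · Vance: $803.18 · Chaudhri: $500.00 · Becker: $150.80 · Haddad: $65.57 · Delacroix: $727.79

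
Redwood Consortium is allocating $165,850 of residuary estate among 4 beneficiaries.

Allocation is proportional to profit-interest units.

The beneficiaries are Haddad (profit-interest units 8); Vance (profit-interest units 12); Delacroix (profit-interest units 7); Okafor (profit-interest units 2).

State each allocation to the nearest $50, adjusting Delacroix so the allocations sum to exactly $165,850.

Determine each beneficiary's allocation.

Combined profit-interest units = 29.
Unrounded shares: Haddad 8/29 × $165,850 = 45,751.72; Vance 12/29 × $165,850 = 68,627.59; Delacroix 7/29 × $165,850 = 40,032.76; Okafor 2/29 × $165,850 = 11,437.93.
At nearest $50: Haddad $45,750; Vance $68,650; Delacroix $40,050; Okafor $11,450. Sum = $165,900.
Difference $165,850 − $165,900 = −$50 applied to Delacroix: Delacroix becomes $40,000.

Haddad: $45,750; Vance: $68,650; Delacroix: $40,000; Okafor: $11,450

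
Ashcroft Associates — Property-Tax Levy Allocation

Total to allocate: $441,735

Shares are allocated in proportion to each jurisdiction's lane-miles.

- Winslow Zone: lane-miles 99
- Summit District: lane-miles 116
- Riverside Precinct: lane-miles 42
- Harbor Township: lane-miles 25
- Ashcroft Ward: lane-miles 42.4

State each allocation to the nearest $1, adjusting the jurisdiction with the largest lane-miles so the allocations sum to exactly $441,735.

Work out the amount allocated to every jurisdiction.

Lane-miles total: 324.4.
Raw shares: Winslow Zone 99/324.4 × $441,735 = 134,808.15; Summit District 116/324.4 × $441,735 = 157,957.03; Riverside Precinct 42/324.4 × $441,735 = 57,191.34; Harbor Township 25/324.4 × $441,735 = 34,042.46; Ashcroft Ward 42.4/324.4 × $441,735 = 57,736.02.
After rounding ($1): Winslow Zone $134,808; Summit District $157,957; Riverside Precinct $57,191; Harbor Township $34,042; Ashcroft Ward $57,736. Sum = $441,734.
Difference $441,735 − $441,734 = +$1 applied to largest lane-miles (Summit District): Summit District becomes $157,958.

Winslow Zone: $134,808 · Summit District: $157,958 · Riverside Precinct: $57,191 · Harbor Township: $34,042 · Ashcroft Ward: $57,736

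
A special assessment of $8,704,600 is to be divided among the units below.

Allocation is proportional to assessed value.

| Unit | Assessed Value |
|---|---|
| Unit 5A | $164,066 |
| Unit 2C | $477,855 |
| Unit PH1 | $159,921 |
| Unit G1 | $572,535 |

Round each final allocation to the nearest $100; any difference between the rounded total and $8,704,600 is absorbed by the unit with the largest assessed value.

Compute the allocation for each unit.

Unit 5A: $1,039,100 | Unit 2C: $3,026,500 | Unit PH1: $1,012,900 | Unit G1: $3,626,100

Total assessed value = 164,066 + 477,855 + 159,921 + 572,535 = 1,374,377.
Proportional shares: Unit 5A 1,039,110.01; Unit 2C 3,026,488.83; Unit PH1 1,012,857.71; Unit G1 3,626,143.45.
Rounded to nearest $100: Unit 5A $1,039,100; Unit 2C $3,026,500; Unit PH1 $1,012,900; Unit G1 $3,626,100. Sum = $8,704,600.
Rounded total matches; no reconciliation needed.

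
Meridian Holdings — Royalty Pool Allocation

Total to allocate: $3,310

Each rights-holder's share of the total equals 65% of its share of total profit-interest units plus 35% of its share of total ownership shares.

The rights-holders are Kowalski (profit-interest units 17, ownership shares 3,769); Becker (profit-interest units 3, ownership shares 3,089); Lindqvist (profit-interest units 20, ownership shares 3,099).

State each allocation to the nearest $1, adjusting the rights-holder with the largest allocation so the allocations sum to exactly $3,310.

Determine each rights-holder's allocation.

Totals — profit-interest units 40, ownership shares 9,957.
Blended shares (65% profit-interest units + 35% ownership shares): Kowalski 0.4087; Becker 0.1573; Lindqvist 0.4339.
Raw shares: Kowalski 1,352.91; Becker 520.77; Lindqvist 1,436.32.
Rounded to nearest $1: Kowalski $1,353; Becker $521; Lindqvist $1,436. Sum = $3,310.
No rounding difference to absorb.

Kowalski: $1,353 · Becker: $521 · Lindqvist: $1,436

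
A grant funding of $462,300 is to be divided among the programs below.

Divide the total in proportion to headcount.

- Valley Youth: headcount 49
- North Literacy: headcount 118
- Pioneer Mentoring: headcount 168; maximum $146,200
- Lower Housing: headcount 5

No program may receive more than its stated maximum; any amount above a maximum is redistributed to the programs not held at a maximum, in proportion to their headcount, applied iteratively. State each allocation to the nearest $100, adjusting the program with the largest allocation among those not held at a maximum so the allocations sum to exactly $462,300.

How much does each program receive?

Valley Youth: $90,100 · North Literacy: $216,800 · Pioneer Mentoring: $146,200 · Lower Housing: $9,200

Combined headcount = 340.
Proportional shares (ignoring caps): Valley Youth 66,625.59; North Literacy 160,445.29; Pioneer Mentoring 228,430.59; Lower Housing 6,798.53.
Cap binds for Pioneer Mentoring ($146,200); residual $316,100 reallocated over remaining headcount 172.
Redistributed shares: Valley Youth 90,051.74 → $90,100; North Literacy 216,859.30 → $216,900; Lower Housing 9,188.95 → $9,200.
Rounding difference −$100 applied to North Literacy → $216,800.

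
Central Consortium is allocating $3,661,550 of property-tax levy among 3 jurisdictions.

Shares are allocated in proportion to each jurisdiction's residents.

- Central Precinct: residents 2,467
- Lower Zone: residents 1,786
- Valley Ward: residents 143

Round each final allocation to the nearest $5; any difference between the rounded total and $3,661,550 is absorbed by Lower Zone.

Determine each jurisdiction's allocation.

Combined residents = 4,396.
Pro-rata amounts: Central Precinct 2,467/4,396 × $3,661,550 = 2,054,832.54; Lower Zone 1,786/4,396 × $3,661,550 = 1,487,608.80; Valley Ward 143/4,396 × $3,661,550 = 119,108.66.
At nearest $5: Central Precinct $2,054,835; Lower Zone $1,487,610; Valley Ward $119,110. Sum = $3,661,555.
Difference $3,661,550 − $3,661,555 = −$5 applied to Lower Zone: Lower Zone becomes $1,487,605.

Central Precinct: $2,054,835; Lower Zone: $1,487,605; Valley Ward: $119,110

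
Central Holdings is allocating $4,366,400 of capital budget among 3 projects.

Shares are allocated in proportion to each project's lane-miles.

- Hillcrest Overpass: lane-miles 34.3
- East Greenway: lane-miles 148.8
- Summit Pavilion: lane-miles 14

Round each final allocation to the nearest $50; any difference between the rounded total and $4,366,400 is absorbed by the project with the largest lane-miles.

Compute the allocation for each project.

Hillcrest Overpass: $759,850 | East Greenway: $3,296,400 | Summit Pavilion: $310,150

Combined lane-miles = 34.3 + 148.8 + 14 = 197.1.
Unrounded shares: Hillcrest Overpass 759,855.50; East Greenway 3,296,399.39; Summit Pavilion 310,145.10.
At nearest $50: Hillcrest Overpass $759,850; East Greenway $3,296,400; Summit Pavilion $310,150. Sum = $4,366,400.
Rounded total matches; no reconciliation needed.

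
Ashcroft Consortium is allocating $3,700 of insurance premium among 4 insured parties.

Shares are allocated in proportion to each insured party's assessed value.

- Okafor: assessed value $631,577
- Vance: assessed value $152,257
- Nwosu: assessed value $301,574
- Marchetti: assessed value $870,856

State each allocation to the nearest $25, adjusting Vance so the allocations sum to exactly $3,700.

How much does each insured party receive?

Sum of assessed value: 1,956,264.
Pro-rata amounts: Okafor 631,577/1,956,264 × $3,700 = 1,194.54; Vance 152,257/1,956,264 × $3,700 = 287.97; Nwosu 301,574/1,956,264 × $3,700 = 570.39; Marchetti 870,856/1,956,264 × $3,700 = 1,647.10.
At nearest $25: Okafor $1,200; Vance $300; Nwosu $575; Marchetti $1,650. Sum = $3,725.
Difference $3,700 − $3,725 = −$25 applied to Vance: Vance becomes $275.

Okafor: $1,200 | Vance: $275 | Nwosu: $575 | Marchetti: $1,650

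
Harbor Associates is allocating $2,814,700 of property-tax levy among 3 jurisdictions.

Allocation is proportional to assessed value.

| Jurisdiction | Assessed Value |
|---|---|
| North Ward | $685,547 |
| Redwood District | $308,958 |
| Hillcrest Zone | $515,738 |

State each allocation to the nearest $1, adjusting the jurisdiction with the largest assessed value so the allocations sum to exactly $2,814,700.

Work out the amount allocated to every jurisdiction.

Sum of assessed value: 1,510,243.
Proportional shares: North Ward 685,547/1,510,243 × $2,814,700 = 1,277,681.23; Redwood District 308,958/1,510,243 × $2,814,700 = 575,817.32; Hillcrest Zone 515,738/1,510,243 × $2,814,700 = 961,201.44.
Rounded to nearest $1: North Ward $1,277,681; Redwood District $575,817; Hillcrest Zone $961,201. Sum = $2,814,699.
Difference $2,814,700 − $2,814,699 = +$1 applied to largest assessed value (North Ward): North Ward becomes $1,277,682.

North Ward: $1,277,682; Redwood District: $575,817; Hillcrest Zone: $961,201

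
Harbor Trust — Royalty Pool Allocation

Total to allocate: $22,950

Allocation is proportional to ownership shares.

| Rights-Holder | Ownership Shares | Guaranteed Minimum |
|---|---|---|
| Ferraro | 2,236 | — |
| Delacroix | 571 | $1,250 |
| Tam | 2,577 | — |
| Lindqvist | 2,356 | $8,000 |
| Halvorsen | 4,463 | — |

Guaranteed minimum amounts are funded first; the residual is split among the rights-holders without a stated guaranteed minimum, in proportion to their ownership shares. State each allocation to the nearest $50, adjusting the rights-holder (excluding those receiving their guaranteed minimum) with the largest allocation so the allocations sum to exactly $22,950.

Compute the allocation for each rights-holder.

Ferraro: $3,300 | Delacroix: $1,250 | Tam: $3,800 | Lindqvist: $8,000 | Halvorsen: $6,600

Guaranteed amounts: Delacroix $1,250; Lindqvist $8,000. Remaining pool $13,700.
Remaining pool split over remaining ownership shares 9,276: Ferraro 3,302.41 → $3,300; Tam 3,806.05 → $3,800; Halvorsen 6,591.54 → $6,600.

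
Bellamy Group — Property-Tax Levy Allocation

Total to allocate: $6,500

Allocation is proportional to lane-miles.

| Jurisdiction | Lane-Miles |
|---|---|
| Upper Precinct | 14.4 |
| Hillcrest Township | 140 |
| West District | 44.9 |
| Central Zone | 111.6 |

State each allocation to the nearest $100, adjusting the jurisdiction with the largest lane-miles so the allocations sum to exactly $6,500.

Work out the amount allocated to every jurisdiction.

Upper Precinct: $300 | Hillcrest Township: $3,000 | West District: $900 | Central Zone: $2,300

Sum of lane-miles: 310.9.
Raw shares: Upper Precinct 14.4/310.9 × $6,500 = 301.06; Hillcrest Township 140/310.9 × $6,500 = 2,926.99; West District 44.9/310.9 × $6,500 = 938.73; Central Zone 111.6/310.9 × $6,500 = 2,333.23.
After rounding ($100): Upper Precinct $300; Hillcrest Township $2,900; West District $900; Central Zone $2,300. Sum = $6,400.
Difference $6,500 − $6,400 = +$100 applied to largest lane-miles (Hillcrest Township): Hillcrest Township becomes $3,000.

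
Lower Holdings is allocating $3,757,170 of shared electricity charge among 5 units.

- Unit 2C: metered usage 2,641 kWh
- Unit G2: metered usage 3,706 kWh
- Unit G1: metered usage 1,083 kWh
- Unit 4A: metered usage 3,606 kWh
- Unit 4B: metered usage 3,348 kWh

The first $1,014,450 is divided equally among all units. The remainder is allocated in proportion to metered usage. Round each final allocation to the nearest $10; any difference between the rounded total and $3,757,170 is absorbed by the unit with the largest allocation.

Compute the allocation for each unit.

First tranche $1,014,450 split equally: $202,890 each.
Remainder $2,742,720 by metered usage (total 14,384): Unit 2C 503,582.00 → $503,580; Unit G2 706,654.64 → $706,650; Unit G1 206,504.85 → $206,500; Unit 4A 687,586.79 → $687,590; Unit 4B 638,391.72 → $638,390.
Rounding difference +$10 on remainder applied to Unit G2.
Totals: Unit 2C $202,890 + $503,580 = $706,470; Unit G2 $202,890 + $706,660 = $909,550; Unit G1 $202,890 + $206,500 = $409,390; Unit 4A $202,890 + $687,590 = $890,480; Unit 4B $202,890 + $638,390 = $841,280.

Unit 2C: $706,470 | Unit G2: $909,550 | Unit G1: $409,390 | Unit 4A: $890,480 | Unit 4B: $841,280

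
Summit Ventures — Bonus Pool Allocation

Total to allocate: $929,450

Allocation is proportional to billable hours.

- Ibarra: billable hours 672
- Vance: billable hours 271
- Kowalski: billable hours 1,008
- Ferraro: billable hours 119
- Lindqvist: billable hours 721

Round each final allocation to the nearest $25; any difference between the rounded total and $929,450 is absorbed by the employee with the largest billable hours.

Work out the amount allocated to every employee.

Ibarra: $223,775 | Vance: $90,250 | Kowalski: $335,700 | Ferraro: $39,625 | Lindqvist: $240,100

Billable hours total: 2,791.
Raw shares: Ibarra 672/2,791 × $929,450 = 223,787.32; Vance 271/2,791 × $929,450 = 90,247.56; Kowalski 1,008/2,791 × $929,450 = 335,680.97; Ferraro 119/2,791 × $929,450 = 39,629.00; Lindqvist 721/2,791 × $929,450 = 240,105.14.
Rounded to nearest $25: Ibarra $223,775; Vance $90,250; Kowalski $335,675; Ferraro $39,625; Lindqvist $240,100. Sum = $929,425.
Difference $929,450 − $929,425 = +$25 applied to largest billable hours (Kowalski): Kowalski becomes $335,700.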